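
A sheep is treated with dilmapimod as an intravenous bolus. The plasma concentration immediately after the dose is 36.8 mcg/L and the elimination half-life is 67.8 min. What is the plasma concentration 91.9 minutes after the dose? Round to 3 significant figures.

14.4 mcg/L

k = ln 2 / 67.8 = 0.01022 min⁻¹
C(t) = C₀ e^(−kt) = 36.8 × e^(−0.01022 × 91.9) = 36.8 × e^(−0.9395) = 36.8 × 0.3908 ≈ 14.4 mcg/L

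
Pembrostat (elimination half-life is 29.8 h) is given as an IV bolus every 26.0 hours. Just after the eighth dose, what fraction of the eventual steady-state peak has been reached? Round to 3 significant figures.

k = ln 2 / 29.8 = 0.02326 h⁻¹
f_n = 1 − e^(−nkτ) = 1 − e^(−8 × 0.02326 × 26.0) = 1 − e^(−4.838) = 1 − 0.007922 ≈ 0.992

0.992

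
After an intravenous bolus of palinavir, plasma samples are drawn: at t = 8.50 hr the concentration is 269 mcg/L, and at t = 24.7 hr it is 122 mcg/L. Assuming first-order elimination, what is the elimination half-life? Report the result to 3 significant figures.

14.2 hours

k = ln(C₁/C₂) / (t₂ − t₁) = ln(269/122) / (24.7 − 8.50)
  = 0.7907 / 16.20 = 0.04881 hr⁻¹
t½ = ln 2 / k = ln 2 / 0.04881 ≈ 14.2 hours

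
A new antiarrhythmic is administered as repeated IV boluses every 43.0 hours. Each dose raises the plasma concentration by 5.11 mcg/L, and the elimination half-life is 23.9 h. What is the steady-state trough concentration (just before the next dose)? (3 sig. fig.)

k = ln 2 / 23.9 = 0.02900 h⁻¹
Fraction remaining after one interval: e^(−kτ) = e^(−0.02900 × 43.0) = 0.2873
R = 1 / (1 − 0.2873) = 1.403
Css,max = 5.11 × 1.403 = 7.170 mcg/L
Css,min = Css,max × e^(−kτ) = 7.170 × 0.2873 ≈ 2.06 mcg/L

2.06 mcg/L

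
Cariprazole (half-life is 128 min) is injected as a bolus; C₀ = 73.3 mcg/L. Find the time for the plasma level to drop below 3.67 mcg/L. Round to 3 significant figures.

k = ln 2 / 128 = 0.005415 min⁻¹
C(t) = C₀ e^(−kt)  ⇒  t = ln(C₀/C) / k
t = ln(73.3/3.67) / 0.005415 = 2.994 / 0.005415 ≈ 553 minutes

553 minutes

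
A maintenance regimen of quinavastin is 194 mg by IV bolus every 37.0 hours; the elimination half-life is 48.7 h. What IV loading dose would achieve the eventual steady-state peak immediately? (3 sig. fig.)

474 mg

k = ln 2 / 48.7 = 0.01423 h⁻¹
Accumulation ratio R = 1 / (1 − e^(−kτ)) = 1 / (1 − e^(−0.01423×37.0)) = 1 / (1 − 0.5906) = 2.443
Loading dose = maintenance dose × R = 194 × 2.443 ≈ 474 mg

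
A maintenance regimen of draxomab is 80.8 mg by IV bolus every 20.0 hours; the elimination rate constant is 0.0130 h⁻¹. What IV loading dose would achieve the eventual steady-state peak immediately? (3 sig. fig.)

353 mg

Accumulation ratio R = 1 / (1 − e^(−kτ)) = 1 / (1 − e^(−0.01300×20.0)) = 1 / (1 − 0.7711) = 4.368
Loading dose = maintenance dose × R = 80.8 × 4.368 ≈ 353 mg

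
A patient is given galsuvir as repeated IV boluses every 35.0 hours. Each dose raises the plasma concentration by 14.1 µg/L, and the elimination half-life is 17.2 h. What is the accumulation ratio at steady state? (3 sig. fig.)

k = ln 2 / 17.2 = 0.04030 h⁻¹
Fraction remaining after one interval: e^(−kτ) = e^(−0.04030 × 35.0) = 0.2440
R = 1 / (1 − 0.2440) = 1 / 0.7560 ≈ 1.32

1.32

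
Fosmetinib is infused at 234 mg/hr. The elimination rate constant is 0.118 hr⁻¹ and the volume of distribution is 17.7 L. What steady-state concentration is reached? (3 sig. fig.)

CL = k · V = 0.118 × 17.7 = 2.089 L/hr
Css = rate / CL = 234 / 2.089 ≈ 112 µg/mL

112 µg/mL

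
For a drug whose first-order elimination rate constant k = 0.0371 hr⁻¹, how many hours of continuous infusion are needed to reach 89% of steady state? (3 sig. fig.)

f = 1 − e^(−kt)  ⇒  t = −ln(1 − f) / k
t = −ln(1 − 0.89) / 0.03710 = 2.207 / 0.03710 ≈ 59.5 hours

59.5 hours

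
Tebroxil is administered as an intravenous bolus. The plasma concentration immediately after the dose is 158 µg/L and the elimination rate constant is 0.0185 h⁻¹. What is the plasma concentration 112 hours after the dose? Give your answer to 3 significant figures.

19.9 µg/L

C(t) = C₀ e^(−kt) = 158 × e^(−0.01850 × 112) = 158 × e^(−2.072) = 158 × 0.1259 ≈ 19.9 µg/L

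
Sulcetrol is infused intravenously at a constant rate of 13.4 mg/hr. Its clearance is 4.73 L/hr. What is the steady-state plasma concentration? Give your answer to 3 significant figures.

Css = infusion rate / CL = 13.4 / 4.73 ≈ 2.83 mg/L

2.83 mg/L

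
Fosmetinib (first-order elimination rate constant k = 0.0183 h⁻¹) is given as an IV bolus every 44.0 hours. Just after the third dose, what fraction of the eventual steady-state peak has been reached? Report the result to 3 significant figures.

0.911

f_n = 1 − e^(−nkτ) = 1 − e^(−3 × 0.01830 × 44.0) = 1 − e^(−2.416) = 1 − 0.08931 ≈ 0.911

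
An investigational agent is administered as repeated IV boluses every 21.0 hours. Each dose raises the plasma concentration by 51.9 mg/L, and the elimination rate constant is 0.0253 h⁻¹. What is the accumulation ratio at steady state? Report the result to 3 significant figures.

Fraction remaining after one interval: e^(−kτ) = e^(−0.02530 × 21.0) = 0.5878
R = 1 / (1 − 0.5878) = 1 / 0.4122 ≈ 2.43

2.43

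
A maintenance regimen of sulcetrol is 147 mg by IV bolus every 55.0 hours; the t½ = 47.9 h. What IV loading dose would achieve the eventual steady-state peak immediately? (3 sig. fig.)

268 mg

k = ln 2 / 47.9 = 0.01447 h⁻¹
Accumulation ratio R = 1 / (1 − e^(−kτ)) = 1 / (1 − e^(−0.01447×55.0)) = 1 / (1 − 0.4512) = 1.822
Loading dose = maintenance dose × R = 147 × 1.822 ≈ 268 mg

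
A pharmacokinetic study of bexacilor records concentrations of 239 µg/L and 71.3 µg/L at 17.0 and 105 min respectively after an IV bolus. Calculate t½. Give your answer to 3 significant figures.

k = ln(C₁/C₂) / (t₂ − t₁) = ln(239/71.3) / (105 − 17.0)
  = 1.210 / 88.00 = 0.01375 min⁻¹
t½ = ln 2 / k = ln 2 / 0.01375 ≈ 50.4 minutes

50.4 minutes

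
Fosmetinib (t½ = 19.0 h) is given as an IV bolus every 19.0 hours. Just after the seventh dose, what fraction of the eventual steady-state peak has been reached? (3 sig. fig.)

k = ln 2 / 19.0 = 0.03648 h⁻¹
f_n = 1 − e^(−nkτ) = 1 − e^(−7 × 0.03648 × 19.0) = 1 − e^(−4.852) = 1 − 0.007812 ≈ 0.992

0.992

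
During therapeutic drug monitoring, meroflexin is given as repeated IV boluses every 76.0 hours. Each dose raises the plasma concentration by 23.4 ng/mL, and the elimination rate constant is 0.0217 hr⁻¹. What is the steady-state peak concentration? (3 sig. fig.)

29.0 ng/mL

Fraction remaining after one interval: e^(−kτ) = e^(−0.02170 × 76.0) = 0.1922
R = 1 / (1 − 0.1922) = 1.238
Css,max = 23.4 × 1.238 ≈ 29.0 ng/mL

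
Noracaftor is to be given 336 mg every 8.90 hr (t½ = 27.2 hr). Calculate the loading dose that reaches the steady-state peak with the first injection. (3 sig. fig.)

k = ln 2 / 27.2 = 0.02548 hr⁻¹
Accumulation ratio R = 1 / (1 − e^(−kτ)) = 1 / (1 − e^(−0.02548×8.90)) = 1 / (1 − 0.7971) = 4.928
Loading dose = maintenance dose × R = 336 × 4.928 ≈ 1660 mg

1660 mg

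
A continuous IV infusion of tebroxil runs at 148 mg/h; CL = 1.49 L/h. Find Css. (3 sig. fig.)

99.3 µg/mL

Css = infusion rate / CL = 148 / 1.49 ≈ 99.3 µg/mL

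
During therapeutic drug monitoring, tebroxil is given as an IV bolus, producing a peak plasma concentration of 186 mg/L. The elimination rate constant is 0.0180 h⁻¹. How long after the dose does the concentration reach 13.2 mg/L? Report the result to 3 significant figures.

C(t) = C₀ e^(−kt)  ⇒  t = ln(C₀/C) / k
t = ln(186/13.2) / 0.01800 = 2.646 / 0.01800 ≈ 147 hours

147 hours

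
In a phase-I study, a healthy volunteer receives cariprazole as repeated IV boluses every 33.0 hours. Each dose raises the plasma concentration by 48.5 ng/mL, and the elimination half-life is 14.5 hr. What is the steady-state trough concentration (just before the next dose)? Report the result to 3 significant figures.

k = ln 2 / 14.5 = 0.04780 hr⁻¹
Fraction remaining after one interval: e^(−kτ) = e^(−0.04780 × 33.0) = 0.2065
R = 1 / (1 − 0.2065) = 1.260
Css,max = 48.5 × 1.260 = 61.12 ng/mL
Css,min = Css,max × e^(−kτ) = 61.12 × 0.2065 ≈ 12.6 ng/mL

12.6 ng/mL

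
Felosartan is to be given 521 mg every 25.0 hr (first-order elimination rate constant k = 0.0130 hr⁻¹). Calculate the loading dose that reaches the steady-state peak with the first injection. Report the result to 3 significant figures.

Accumulation ratio R = 1 / (1 − e^(−kτ)) = 1 / (1 − e^(−0.01300×25.0)) = 1 / (1 − 0.7225) = 3.604
Loading dose = maintenance dose × R = 521 × 3.604 ≈ 1880 mg

1880 mg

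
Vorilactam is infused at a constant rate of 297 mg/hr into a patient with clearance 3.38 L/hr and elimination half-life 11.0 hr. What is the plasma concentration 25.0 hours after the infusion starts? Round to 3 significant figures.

Css = rate / CL = 297 / 3.38 = 87.87 mg/L
k = ln 2 / 11.0 = 0.06301 hr⁻¹
C(t) = Css (1 − e^(−kt)) = 87.87 × (1 − e^(−1.575)) = 87.87 × 0.7931 ≈ 69.7 mg/L

69.7 mg/L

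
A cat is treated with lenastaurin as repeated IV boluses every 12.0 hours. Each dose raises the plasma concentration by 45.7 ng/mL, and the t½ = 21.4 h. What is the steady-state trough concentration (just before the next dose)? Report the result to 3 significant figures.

96.2 ng/mL

k = ln 2 / 21.4 = 0.03239 h⁻¹
Fraction remaining after one interval: e^(−kτ) = e^(−0.03239 × 12.0) = 0.6780
R = 1 / (1 − 0.6780) = 3.105
Css,max = 45.7 × 3.105 = 141.9 ng/mL
Css,min = Css,max × e^(−kτ) = 141.9 × 0.6780 ≈ 96.2 ng/mL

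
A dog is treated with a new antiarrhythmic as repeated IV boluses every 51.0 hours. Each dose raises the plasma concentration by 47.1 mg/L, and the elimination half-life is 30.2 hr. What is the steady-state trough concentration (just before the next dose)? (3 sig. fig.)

k = ln 2 / 30.2 = 0.02295 hr⁻¹
Fraction remaining after one interval: e^(−kτ) = e^(−0.02295 × 51.0) = 0.3102
R = 1 / (1 − 0.3102) = 1.450
Css,max = 47.1 × 1.450 = 68.28 mg/L
Css,min = Css,max × e^(−kτ) = 68.28 × 0.3102 ≈ 21.2 mg/L

21.2 mg/L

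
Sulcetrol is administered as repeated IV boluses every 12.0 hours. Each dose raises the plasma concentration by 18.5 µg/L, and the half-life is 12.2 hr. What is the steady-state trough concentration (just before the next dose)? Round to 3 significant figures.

k = ln 2 / 12.2 = 0.05682 hr⁻¹
Fraction remaining after one interval: e^(−kτ) = e^(−0.05682 × 12.0) = 0.5057
R = 1 / (1 − 0.5057) = 2.023
Css,max = 18.5 × 2.023 = 37.43 µg/L
Css,min = Css,max × e^(−kτ) = 37.43 × 0.5057 ≈ 18.9 µg/L

18.9 µg/L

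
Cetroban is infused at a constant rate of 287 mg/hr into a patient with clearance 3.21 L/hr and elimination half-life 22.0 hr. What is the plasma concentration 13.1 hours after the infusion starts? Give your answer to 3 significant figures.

Css = rate / CL = 287 / 3.21 = 89.41 µg/mL
k = ln 2 / 22.0 = 0.03151 hr⁻¹
C(t) = Css (1 − e^(−kt)) = 89.41 × (1 − e^(−0.4127)) = 89.41 × 0.3382 ≈ 30.2 µg/mL

30.2 µg/mL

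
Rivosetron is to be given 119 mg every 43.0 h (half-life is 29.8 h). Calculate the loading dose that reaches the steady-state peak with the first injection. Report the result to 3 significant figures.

188 mg

k = ln 2 / 29.8 = 0.02326 h⁻¹
Accumulation ratio R = 1 / (1 − e^(−kτ)) = 1 / (1 − e^(−0.02326×43.0)) = 1 / (1 − 0.3678) = 1.582
Loading dose = maintenance dose × R = 119 × 1.582 ≈ 188 mg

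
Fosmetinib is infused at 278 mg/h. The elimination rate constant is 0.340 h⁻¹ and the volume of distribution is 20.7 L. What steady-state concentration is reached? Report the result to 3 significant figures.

CL = k · V = 0.340 × 20.7 = 7.038 L/h
Css = rate / CL = 278 / 7.038 ≈ 39.5 µg/mL

39.5 µg/mL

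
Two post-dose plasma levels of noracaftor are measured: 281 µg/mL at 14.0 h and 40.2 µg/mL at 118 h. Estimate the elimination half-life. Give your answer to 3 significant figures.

k = ln(C₁/C₂) / (t₂ − t₁) = ln(281/40.2) / (118 − 14.0)
  = 1.944 / 104.0 = 0.01870 h⁻¹
t½ = ln 2 / k = ln 2 / 0.01870 ≈ 37.1 hours

37.1 hours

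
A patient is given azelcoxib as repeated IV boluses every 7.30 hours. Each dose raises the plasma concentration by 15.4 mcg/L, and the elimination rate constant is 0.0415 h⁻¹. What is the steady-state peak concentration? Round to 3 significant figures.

58.9 mcg/L

Fraction remaining after one interval: e^(−kτ) = e^(−0.04150 × 7.30) = 0.7386
R = 1 / (1 − 0.7386) = 3.826
Css,max = 15.4 × 3.826 ≈ 58.9 mcg/L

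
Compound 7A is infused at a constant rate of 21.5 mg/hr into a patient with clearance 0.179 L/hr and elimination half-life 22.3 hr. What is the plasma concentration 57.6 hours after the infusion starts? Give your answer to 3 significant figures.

Css = rate / CL = 21.5 / 0.179 = 120.1 mg/L
k = ln 2 / 22.3 = 0.03108 hr⁻¹
C(t) = Css (1 − e^(−kt)) = 120.1 × (1 − e^(−1.790)) = 120.1 × 0.8331 ≈ 100 mg/L

100 mg/L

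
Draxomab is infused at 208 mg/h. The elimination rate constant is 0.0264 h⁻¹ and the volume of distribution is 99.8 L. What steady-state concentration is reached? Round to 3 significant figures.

CL = k · V = 0.0264 × 99.8 = 2.635 L/h
Css = rate / CL = 208 / 2.635 ≈ 78.9 µg/mL

78.9 µg/mL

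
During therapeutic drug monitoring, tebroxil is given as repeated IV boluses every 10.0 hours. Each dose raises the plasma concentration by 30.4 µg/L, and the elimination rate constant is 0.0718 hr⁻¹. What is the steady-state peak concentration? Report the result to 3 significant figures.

59.3 µg/L

Fraction remaining after one interval: e^(−kτ) = e^(−0.07180 × 10.0) = 0.4877
R = 1 / (1 − 0.4877) = 1.952
Css,max = 30.4 × 1.952 ≈ 59.3 µg/L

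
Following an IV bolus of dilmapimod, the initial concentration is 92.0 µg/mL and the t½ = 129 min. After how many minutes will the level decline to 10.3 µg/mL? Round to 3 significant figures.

k = ln 2 / 129 = 0.005373 min⁻¹
C(t) = C₀ e^(−kt)  ⇒  t = ln(C₀/C) / k
t = ln(92.0/10.3) / 0.005373 = 2.190 / 0.005373 ≈ 408 minutes

408 minutes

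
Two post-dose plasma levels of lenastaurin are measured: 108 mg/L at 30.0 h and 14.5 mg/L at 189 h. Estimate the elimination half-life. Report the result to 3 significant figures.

54.9 hours

k = ln(C₁/C₂) / (t₂ − t₁) = ln(108/14.5) / (189 − 30.0)
  = 2.008 / 159.0 = 0.01263 h⁻¹
t½ = ln 2 / k = ln 2 / 0.01263 ≈ 54.9 hours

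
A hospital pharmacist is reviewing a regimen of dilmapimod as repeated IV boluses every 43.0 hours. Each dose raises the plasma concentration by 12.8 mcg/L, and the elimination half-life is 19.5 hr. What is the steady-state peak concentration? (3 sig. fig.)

16.3 mcg/L

k = ln 2 / 19.5 = 0.03555 hr⁻¹
Fraction remaining after one interval: e^(−kτ) = e^(−0.03555 × 43.0) = 0.2169
R = 1 / (1 − 0.2169) = 1.277
Css,max = 12.8 × 1.277 ≈ 16.3 mcg/L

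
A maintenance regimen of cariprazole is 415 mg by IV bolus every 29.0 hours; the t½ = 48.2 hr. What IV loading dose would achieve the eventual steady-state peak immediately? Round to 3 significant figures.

k = ln 2 / 48.2 = 0.01438 hr⁻¹
Accumulation ratio R = 1 / (1 − e^(−kτ)) = 1 / (1 − e^(−0.01438×29.0)) = 1 / (1 − 0.6590) = 2.933
Loading dose = maintenance dose × R = 415 × 2.933 ≈ 1220 mg

1220 mg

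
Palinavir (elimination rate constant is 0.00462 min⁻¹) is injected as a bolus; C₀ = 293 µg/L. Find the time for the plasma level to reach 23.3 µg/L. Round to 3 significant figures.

C(t) = C₀ e^(−kt)  ⇒  t = ln(C₀/C) / k
t = ln(293/23.3) / 0.004620 = 2.532 / 0.004620 ≈ 548 minutes

548 minutes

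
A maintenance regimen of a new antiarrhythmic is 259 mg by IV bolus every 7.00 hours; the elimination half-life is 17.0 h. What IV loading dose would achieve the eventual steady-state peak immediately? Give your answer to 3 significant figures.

1040 mg

k = ln 2 / 17.0 = 0.04077 h⁻¹
Accumulation ratio R = 1 / (1 − e^(−kτ)) = 1 / (1 − e^(−0.04077×7.00)) = 1 / (1 − 0.7517) = 4.027
Loading dose = maintenance dose × R = 259 × 4.027 ≈ 1040 mg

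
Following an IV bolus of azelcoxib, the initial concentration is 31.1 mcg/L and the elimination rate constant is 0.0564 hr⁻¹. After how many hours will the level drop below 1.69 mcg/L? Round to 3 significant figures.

C(t) = C₀ e^(−kt)  ⇒  t = ln(C₀/C) / k
t = ln(31.1/1.69) / 0.05640 = 2.912 / 0.05640 ≈ 51.6 hours

51.6 hours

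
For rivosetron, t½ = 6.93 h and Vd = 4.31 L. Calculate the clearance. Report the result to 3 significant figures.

0.431 L/h

k = ln 2 / t½ = ln 2 / 6.93 = 0.1000 h⁻¹
CL = k · V = 0.1000 × 4.31 ≈ 0.431 L/h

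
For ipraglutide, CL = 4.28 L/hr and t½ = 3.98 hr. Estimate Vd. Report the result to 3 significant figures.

24.6 L

k = ln 2 / t½ = ln 2 / 3.98 = 0.1742 hr⁻¹
V = CL / k = 4.28 / 0.1742 ≈ 24.6 L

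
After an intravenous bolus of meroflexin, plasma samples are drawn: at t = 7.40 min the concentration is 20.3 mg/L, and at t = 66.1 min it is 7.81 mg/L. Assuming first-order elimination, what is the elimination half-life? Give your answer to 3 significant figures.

42.6 minutes

k = ln(C₁/C₂) / (t₂ − t₁) = ln(20.3/7.81) / (66.1 − 7.40)
  = 0.9552 / 58.70 = 0.01627 min⁻¹
t½ = ln 2 / k = ln 2 / 0.01627 ≈ 42.6 minutes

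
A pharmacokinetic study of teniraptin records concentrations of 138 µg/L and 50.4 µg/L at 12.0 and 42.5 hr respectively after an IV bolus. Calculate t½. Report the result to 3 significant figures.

k = ln(C₁/C₂) / (t₂ − t₁) = ln(138/50.4) / (42.5 − 12.0)
  = 1.007 / 30.50 = 0.03303 hr⁻¹
t½ = ln 2 / k = ln 2 / 0.03303 ≈ 21.0 hours

21.0 hours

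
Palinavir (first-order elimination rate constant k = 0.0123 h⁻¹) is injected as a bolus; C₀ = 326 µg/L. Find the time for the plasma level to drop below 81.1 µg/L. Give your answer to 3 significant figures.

113 hours

C(t) = C₀ e^(−kt)  ⇒  t = ln(C₀/C) / k
t = ln(326/81.1) / 0.01230 = 1.391 / 0.01230 ≈ 113 hours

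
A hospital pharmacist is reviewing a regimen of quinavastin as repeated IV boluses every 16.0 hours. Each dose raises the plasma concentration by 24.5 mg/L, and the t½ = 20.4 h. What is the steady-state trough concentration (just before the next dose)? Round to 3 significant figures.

k = ln 2 / 20.4 = 0.03398 h⁻¹
Fraction remaining after one interval: e^(−kτ) = e^(−0.03398 × 16.0) = 0.5806
R = 1 / (1 − 0.5806) = 2.385
Css,max = 24.5 × 2.385 = 58.42 mg/L
Css,min = Css,max × e^(−kτ) = 58.42 × 0.5806 ≈ 33.9 mg/L

33.9 mg/L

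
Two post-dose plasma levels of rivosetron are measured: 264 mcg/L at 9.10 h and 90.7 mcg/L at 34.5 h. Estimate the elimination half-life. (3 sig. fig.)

k = ln(C₁/C₂) / (t₂ − t₁) = ln(264/90.7) / (34.5 − 9.10)
  = 1.068 / 25.40 = 0.04206 h⁻¹
t½ = ln 2 / k = ln 2 / 0.04206 ≈ 16.5 hours

16.5 hours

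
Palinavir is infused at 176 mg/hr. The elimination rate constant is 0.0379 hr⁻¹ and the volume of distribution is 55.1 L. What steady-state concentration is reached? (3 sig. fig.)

CL = k · V = 0.0379 × 55.1 = 2.088 L/hr
Css = rate / CL = 176 / 2.088 ≈ 84.3 µg/mL

84.3 µg/mL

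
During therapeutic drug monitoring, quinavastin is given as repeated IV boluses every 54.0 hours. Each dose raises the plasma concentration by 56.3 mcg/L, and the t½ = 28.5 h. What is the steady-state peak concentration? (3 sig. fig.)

77.0 mcg/L

k = ln 2 / 28.5 = 0.02432 h⁻¹
Fraction remaining after one interval: e^(−kτ) = e^(−0.02432 × 54.0) = 0.2689
R = 1 / (1 − 0.2689) = 1.368
Css,max = 56.3 × 1.368 ≈ 77.0 mcg/L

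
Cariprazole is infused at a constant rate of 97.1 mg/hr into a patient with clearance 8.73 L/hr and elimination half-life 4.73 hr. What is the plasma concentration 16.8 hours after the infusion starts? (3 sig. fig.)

10.2 mg/L

Css = rate / CL = 97.1 / 8.73 = 11.12 mg/L
k = ln 2 / 4.73 = 0.1465 hr⁻¹
C(t) = Css (1 − e^(−kt)) = 11.12 × (1 − e^(−2.462)) = 11.12 × 0.9147 ≈ 10.2 mg/L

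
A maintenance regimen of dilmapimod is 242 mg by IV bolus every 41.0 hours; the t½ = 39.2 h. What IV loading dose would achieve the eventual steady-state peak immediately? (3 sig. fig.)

469 mg

k = ln 2 / 39.2 = 0.01768 h⁻¹
Accumulation ratio R = 1 / (1 − e^(−kτ)) = 1 / (1 − e^(−0.01768×41.0)) = 1 / (1 − 0.4843) = 1.939
Loading dose = maintenance dose × R = 242 × 1.939 ≈ 469 mg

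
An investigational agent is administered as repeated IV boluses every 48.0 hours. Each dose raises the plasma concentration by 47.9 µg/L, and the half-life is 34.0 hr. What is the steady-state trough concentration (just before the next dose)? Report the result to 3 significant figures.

28.8 µg/L

k = ln 2 / 34.0 = 0.02039 hr⁻¹
Fraction remaining after one interval: e^(−kτ) = e^(−0.02039 × 48.0) = 0.3759
R = 1 / (1 − 0.3759) = 1.602
Css,max = 47.9 × 1.602 = 76.74 µg/L
Css,min = Css,max × e^(−kτ) = 76.74 × 0.3759 ≈ 28.8 µg/L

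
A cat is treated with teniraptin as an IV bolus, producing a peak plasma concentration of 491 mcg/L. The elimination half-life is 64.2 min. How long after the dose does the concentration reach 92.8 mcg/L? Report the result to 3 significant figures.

k = ln 2 / 64.2 = 0.01080 min⁻¹
C(t) = C₀ e^(−kt)  ⇒  t = ln(C₀/C) / k
t = ln(491/92.8) / 0.01080 = 1.666 / 0.01080 ≈ 154 minutes

154 minutes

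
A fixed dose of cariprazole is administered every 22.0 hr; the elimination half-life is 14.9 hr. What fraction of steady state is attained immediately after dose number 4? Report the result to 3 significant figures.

0.983

k = ln 2 / 14.9 = 0.04652 hr⁻¹
f_n = 1 − e^(−nkτ) = 1 − e^(−4 × 0.04652 × 22.0) = 1 − e^(−4.094) = 1 − 0.01668 ≈ 0.983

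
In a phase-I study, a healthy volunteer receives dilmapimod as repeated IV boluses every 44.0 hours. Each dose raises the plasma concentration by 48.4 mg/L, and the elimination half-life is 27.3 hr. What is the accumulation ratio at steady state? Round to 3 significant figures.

k = ln 2 / 27.3 = 0.02539 hr⁻¹
Fraction remaining after one interval: e^(−kτ) = e^(−0.02539 × 44.0) = 0.3272
R = 1 / (1 − 0.3272) = 1 / 0.6728 ≈ 1.49

1.49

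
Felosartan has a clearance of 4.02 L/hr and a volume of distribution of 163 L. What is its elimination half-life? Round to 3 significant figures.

28.1 hours

k = CL / V = 4.02 / 163 = 0.02466 hr⁻¹
t½ = ln 2 / k = ln 2 / 0.02466 ≈ 28.1 hours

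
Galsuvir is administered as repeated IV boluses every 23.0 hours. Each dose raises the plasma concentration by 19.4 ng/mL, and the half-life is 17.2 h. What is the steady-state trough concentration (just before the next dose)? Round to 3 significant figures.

12.7 ng/mL

k = ln 2 / 17.2 = 0.04030 h⁻¹
Fraction remaining after one interval: e^(−kτ) = e^(−0.04030 × 23.0) = 0.3958
R = 1 / (1 − 0.3958) = 1.655
Css,max = 19.4 × 1.655 = 32.11 ng/mL
Css,min = Css,max × e^(−kτ) = 32.11 × 0.3958 ≈ 12.7 ng/mL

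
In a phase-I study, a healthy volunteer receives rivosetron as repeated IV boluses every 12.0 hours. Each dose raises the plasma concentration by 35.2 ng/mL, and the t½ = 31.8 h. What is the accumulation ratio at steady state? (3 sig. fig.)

k = ln 2 / 31.8 = 0.02180 h⁻¹
Fraction remaining after one interval: e^(−kτ) = e^(−0.02180 × 12.0) = 0.7698
R = 1 / (1 − 0.7698) = 1 / 0.2302 ≈ 4.34

4.34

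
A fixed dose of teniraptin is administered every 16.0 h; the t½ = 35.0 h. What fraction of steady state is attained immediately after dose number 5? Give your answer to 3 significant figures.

k = ln 2 / 35.0 = 0.01980 h⁻¹
f_n = 1 − e^(−nkτ) = 1 − e^(−5 × 0.01980 × 16.0) = 1 − e^(−1.584) = 1 − 0.2051 ≈ 0.795

0.795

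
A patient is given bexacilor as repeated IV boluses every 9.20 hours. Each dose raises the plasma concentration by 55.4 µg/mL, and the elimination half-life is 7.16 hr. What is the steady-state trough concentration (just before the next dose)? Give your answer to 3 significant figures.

38.6 µg/mL

k = ln 2 / 7.16 = 0.09681 hr⁻¹
Fraction remaining after one interval: e^(−kτ) = e^(−0.09681 × 9.20) = 0.4104
R = 1 / (1 − 0.4104) = 1.696
Css,max = 55.4 × 1.696 = 93.96 µg/mL
Css,min = Css,max × e^(−kτ) = 93.96 × 0.4104 ≈ 38.6 µg/mL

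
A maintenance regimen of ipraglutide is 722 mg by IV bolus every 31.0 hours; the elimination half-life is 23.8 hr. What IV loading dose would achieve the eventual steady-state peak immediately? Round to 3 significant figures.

1210 mg

k = ln 2 / 23.8 = 0.02912 hr⁻¹
Accumulation ratio R = 1 / (1 − e^(−kτ)) = 1 / (1 − e^(−0.02912×31.0)) = 1 / (1 − 0.4054) = 1.682
Loading dose = maintenance dose × R = 722 × 1.682 ≈ 1210 mg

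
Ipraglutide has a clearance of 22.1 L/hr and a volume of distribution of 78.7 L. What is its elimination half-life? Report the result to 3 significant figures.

2.47 hours

k = CL / V = 22.1 / 78.7 = 0.2808 hr⁻¹
t½ = ln 2 / k = ln 2 / 0.2808 ≈ 2.47 hours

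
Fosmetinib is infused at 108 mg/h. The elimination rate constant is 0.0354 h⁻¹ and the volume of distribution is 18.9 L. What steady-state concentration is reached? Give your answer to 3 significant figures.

CL = k · V = 0.0354 × 18.9 = 0.6691 L/h
Css = rate / CL = 108 / 0.6691 ≈ 161 mg/L

161 mg/L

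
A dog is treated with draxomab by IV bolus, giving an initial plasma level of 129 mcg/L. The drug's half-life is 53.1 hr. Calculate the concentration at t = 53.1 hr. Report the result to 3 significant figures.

k = ln 2 / 53.1 = 0.01305 hr⁻¹
53.1 hr is 1.000 half-lives, so C = 129 × (1/2)^1.000 = 129 × 0.5000 ≈ 64.5 mcg/L

64.5 mcg/L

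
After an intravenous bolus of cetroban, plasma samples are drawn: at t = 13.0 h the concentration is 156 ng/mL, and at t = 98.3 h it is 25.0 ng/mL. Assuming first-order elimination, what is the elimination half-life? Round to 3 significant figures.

32.3 hours

k = ln(C₁/C₂) / (t₂ − t₁) = ln(156/25.0) / (98.3 − 13.0)
  = 1.831 / 85.30 = 0.02147 h⁻¹
t½ = ln 2 / k = ln 2 / 0.02147 ≈ 32.3 hours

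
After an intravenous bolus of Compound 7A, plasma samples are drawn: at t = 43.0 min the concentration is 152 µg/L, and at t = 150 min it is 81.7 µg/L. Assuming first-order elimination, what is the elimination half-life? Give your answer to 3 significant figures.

k = ln(C₁/C₂) / (t₂ − t₁) = ln(152/81.7) / (150 − 43.0)
  = 0.6208 / 107.0 = 0.005802 min⁻¹
t½ = ln 2 / k = ln 2 / 0.005802 ≈ 119 minutes

119 minutes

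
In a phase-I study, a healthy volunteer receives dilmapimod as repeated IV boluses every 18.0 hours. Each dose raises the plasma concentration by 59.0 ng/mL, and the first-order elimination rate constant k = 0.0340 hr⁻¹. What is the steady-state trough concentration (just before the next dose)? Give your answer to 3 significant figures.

69.9 ng/mL

Fraction remaining after one interval: e^(−kτ) = e^(−0.03400 × 18.0) = 0.5423
R = 1 / (1 − 0.5423) = 2.185
Css,max = 59.0 × 2.185 = 128.9 ng/mL
Css,min = Css,max × e^(−kτ) = 128.9 × 0.5423 ≈ 69.9 ng/mL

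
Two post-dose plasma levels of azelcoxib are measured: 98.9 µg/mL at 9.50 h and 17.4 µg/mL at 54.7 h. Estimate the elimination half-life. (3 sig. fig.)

18.0 hours

k = ln(C₁/C₂) / (t₂ − t₁) = ln(98.9/17.4) / (54.7 − 9.50)
  = 1.738 / 45.20 = 0.03844 h⁻¹
t½ = ln 2 / k = ln 2 / 0.03844 ≈ 18.0 hours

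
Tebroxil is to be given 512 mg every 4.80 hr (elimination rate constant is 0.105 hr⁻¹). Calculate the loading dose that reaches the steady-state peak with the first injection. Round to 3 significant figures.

1290 mg

Accumulation ratio R = 1 / (1 − e^(−kτ)) = 1 / (1 − e^(−0.1050×4.80)) = 1 / (1 − 0.6041) = 2.526
Loading dose = maintenance dose × R = 512 × 2.526 ≈ 1290 mg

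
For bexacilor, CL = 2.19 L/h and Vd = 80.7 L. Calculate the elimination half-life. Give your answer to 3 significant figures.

25.5 hours

k = CL / V = 2.19 / 80.7 = 0.02714 h⁻¹
t½ = ln 2 / k = ln 2 / 0.02714 ≈ 25.5 hours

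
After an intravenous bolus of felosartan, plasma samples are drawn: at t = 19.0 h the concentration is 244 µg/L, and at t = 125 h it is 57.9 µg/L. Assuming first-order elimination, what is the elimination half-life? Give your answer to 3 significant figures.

k = ln(C₁/C₂) / (t₂ − t₁) = ln(244/57.9) / (125 − 19.0)
  = 1.438 / 106.0 = 0.01357 h⁻¹
t½ = ln 2 / k = ln 2 / 0.01357 ≈ 51.1 hours

51.1 hours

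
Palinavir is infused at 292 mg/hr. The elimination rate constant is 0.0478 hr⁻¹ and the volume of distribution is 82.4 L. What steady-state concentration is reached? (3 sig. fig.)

CL = k · V = 0.0478 × 82.4 = 3.939 L/hr
Css = rate / CL = 292 / 3.939 ≈ 74.1 mg/L

74.1 mg/L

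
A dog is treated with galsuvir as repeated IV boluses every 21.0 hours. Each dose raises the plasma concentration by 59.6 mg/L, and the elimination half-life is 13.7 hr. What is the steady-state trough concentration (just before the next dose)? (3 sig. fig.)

31.5 mg/L

k = ln 2 / 13.7 = 0.05059 hr⁻¹
Fraction remaining after one interval: e^(−kτ) = e^(−0.05059 × 21.0) = 0.3456
R = 1 / (1 − 0.3456) = 1.528
Css,max = 59.6 × 1.528 = 91.08 mg/L
Css,min = Css,max × e^(−kτ) = 91.08 × 0.3456 ≈ 31.5 mg/L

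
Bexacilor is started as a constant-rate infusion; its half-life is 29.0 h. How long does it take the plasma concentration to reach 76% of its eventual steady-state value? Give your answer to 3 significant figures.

59.7 hours

k = ln 2 / 29.0 = 0.02390 h⁻¹
f = 1 − e^(−kt)  ⇒  t = −ln(1 − f) / k
t = −ln(1 − 0.76) / 0.02390 = 1.427 / 0.02390 ≈ 59.7 hours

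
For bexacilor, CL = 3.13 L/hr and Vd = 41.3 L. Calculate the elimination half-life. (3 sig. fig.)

9.15 hours

k = CL / V = 3.13 / 41.3 = 0.07579 hr⁻¹
t½ = ln 2 / k = ln 2 / 0.07579 ≈ 9.15 hours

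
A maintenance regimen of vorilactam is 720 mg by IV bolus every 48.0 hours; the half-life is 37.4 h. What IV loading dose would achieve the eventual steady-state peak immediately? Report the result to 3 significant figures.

1220 mg

k = ln 2 / 37.4 = 0.01853 h⁻¹
Accumulation ratio R = 1 / (1 − e^(−kτ)) = 1 / (1 − e^(−0.01853×48.0)) = 1 / (1 − 0.4108) = 1.697
Loading dose = maintenance dose × R = 720 × 1.697 ≈ 1220 mg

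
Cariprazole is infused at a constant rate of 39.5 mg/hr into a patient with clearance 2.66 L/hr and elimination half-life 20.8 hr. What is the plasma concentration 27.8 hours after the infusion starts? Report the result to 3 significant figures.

Css = rate / CL = 39.5 / 2.66 = 14.85 mg/L
k = ln 2 / 20.8 = 0.03332 hr⁻¹
C(t) = Css (1 − e^(−kt)) = 14.85 × (1 − e^(−0.9264)) = 14.85 × 0.6040 ≈ 8.97 mg/L

8.97 mg/L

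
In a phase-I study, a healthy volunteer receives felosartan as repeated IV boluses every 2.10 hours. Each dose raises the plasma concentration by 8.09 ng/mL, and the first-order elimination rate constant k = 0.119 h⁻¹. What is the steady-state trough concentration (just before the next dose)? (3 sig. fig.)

Fraction remaining after one interval: e^(−kτ) = e^(−0.1190 × 2.10) = 0.7789
R = 1 / (1 − 0.7789) = 4.522
Css,max = 8.09 × 4.522 = 36.59 ng/mL
Css,min = Css,max × e^(−kτ) = 36.59 × 0.7789 ≈ 28.5 ng/mL

28.5 ng/mL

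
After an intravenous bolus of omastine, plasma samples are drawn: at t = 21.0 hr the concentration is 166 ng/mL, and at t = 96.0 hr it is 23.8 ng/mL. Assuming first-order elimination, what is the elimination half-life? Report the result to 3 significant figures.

26.8 hours

k = ln(C₁/C₂) / (t₂ − t₁) = ln(166/23.8) / (96.0 − 21.0)
  = 1.942 / 75.00 = 0.02590 hr⁻¹
t½ = ln 2 / k = ln 2 / 0.02590 ≈ 26.8 hours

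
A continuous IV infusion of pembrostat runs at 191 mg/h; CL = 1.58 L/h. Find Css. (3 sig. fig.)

Css = infusion rate / CL = 191 / 1.58 ≈ 121 µg/mL

121 µg/mL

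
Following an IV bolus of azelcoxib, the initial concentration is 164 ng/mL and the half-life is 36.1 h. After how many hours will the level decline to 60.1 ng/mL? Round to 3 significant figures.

k = ln 2 / 36.1 = 0.01920 h⁻¹
C(t) = C₀ e^(−kt)  ⇒  t = ln(C₀/C) / k
t = ln(164/60.1) / 0.01920 = 1.004 / 0.01920 ≈ 52.3 hours

52.3 hours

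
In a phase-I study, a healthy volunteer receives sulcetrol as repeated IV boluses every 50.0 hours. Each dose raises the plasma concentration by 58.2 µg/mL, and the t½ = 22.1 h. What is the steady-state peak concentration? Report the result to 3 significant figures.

k = ln 2 / 22.1 = 0.03136 h⁻¹
Fraction remaining after one interval: e^(−kτ) = e^(−0.03136 × 50.0) = 0.2084
R = 1 / (1 − 0.2084) = 1.263
Css,max = 58.2 × 1.263 ≈ 73.5 µg/mL

73.5 µg/mL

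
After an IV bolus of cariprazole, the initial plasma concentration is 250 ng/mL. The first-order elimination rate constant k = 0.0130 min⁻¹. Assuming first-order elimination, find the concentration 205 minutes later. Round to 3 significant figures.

17.4 ng/mL

C(t) = C₀ e^(−kt) = 250 × e^(−0.01300 × 205) = 250 × e^(−2.665) = 250 × 0.06960 ≈ 17.4 ng/mL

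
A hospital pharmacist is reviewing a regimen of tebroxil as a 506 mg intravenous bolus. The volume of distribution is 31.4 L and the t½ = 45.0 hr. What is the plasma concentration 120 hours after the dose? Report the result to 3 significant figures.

C₀ = dose / V = 506 / 31.4 = 16.11 µg/mL
k = ln 2 / 45.0 = 0.01540 hr⁻¹
C(t) = C₀ e^(−kt) = 16.11 × e^(−0.01540 × 120) = 16.11 × e^(−1.848) = 16.11 × 0.1575 ≈ 2.54 µg/mL

2.54 µg/mL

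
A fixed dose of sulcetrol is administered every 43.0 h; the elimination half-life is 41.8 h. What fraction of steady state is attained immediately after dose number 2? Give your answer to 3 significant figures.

k = ln 2 / 41.8 = 0.01658 h⁻¹
f_n = 1 − e^(−nkτ) = 1 − e^(−2 × 0.01658 × 43.0) = 1 − e^(−1.426) = 1 − 0.2402 ≈ 0.760

0.760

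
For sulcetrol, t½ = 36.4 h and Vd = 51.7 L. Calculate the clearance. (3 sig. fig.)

0.984 L/h

k = ln 2 / t½ = ln 2 / 36.4 = 0.01904 h⁻¹
CL = k · V = 0.01904 × 51.7 ≈ 0.984 L/h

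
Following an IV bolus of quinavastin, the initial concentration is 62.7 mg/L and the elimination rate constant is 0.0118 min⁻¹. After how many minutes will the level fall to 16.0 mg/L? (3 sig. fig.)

116 minutes

C(t) = C₀ e^(−kt)  ⇒  t = ln(C₀/C) / k
t = ln(62.7/16.0) / 0.01180 = 1.366 / 0.01180 ≈ 116 minutes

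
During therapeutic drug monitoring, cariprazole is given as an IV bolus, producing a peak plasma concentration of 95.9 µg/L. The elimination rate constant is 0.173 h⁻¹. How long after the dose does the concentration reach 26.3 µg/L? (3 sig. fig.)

7.48 hours

C(t) = C₀ e^(−kt)  ⇒  t = ln(C₀/C) / k
t = ln(95.9/26.3) / 0.1730 = 1.294 / 0.1730 ≈ 7.48 hours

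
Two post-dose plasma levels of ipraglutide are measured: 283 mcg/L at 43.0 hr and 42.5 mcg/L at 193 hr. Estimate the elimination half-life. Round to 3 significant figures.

k = ln(C₁/C₂) / (t₂ − t₁) = ln(283/42.5) / (193 − 43.0)
  = 1.896 / 150.0 = 0.01264 hr⁻¹
t½ = ln 2 / k = ln 2 / 0.01264 ≈ 54.8 hours

54.8 hours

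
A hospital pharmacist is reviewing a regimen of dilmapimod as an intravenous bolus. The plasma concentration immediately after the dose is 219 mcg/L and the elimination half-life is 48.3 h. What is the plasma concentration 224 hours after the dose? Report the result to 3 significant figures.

8.80 mcg/L

k = ln 2 / 48.3 = 0.01435 h⁻¹
224 h is 4.638 half-lives, so C = 219 × (1/2)^4.638 = 219 × 0.04017 ≈ 8.80 mcg/L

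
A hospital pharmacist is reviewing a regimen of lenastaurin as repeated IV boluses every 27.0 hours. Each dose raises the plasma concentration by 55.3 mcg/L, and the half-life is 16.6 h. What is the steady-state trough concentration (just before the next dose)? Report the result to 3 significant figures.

26.5 mcg/L

k = ln 2 / 16.6 = 0.04176 h⁻¹
Fraction remaining after one interval: e^(−kτ) = e^(−0.04176 × 27.0) = 0.3239
R = 1 / (1 − 0.3239) = 1.479
Css,max = 55.3 × 1.479 = 81.79 mcg/L
Css,min = Css,max × e^(−kτ) = 81.79 × 0.3239 ≈ 26.5 mcg/L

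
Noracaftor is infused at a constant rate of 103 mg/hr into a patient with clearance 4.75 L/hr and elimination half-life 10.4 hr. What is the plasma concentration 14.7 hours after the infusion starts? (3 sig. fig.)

13.5 mg/L

Css = rate / CL = 103 / 4.75 = 21.68 mg/L
k = ln 2 / 10.4 = 0.06665 hr⁻¹
C(t) = Css (1 − e^(−kt)) = 21.68 × (1 − e^(−0.9797)) = 21.68 × 0.6246 ≈ 13.5 mg/L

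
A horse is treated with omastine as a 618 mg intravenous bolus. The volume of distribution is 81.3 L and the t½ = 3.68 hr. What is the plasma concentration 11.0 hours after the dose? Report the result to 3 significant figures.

C₀ = dose / V = 618 / 81.3 = 7.601 mg/L
k = ln 2 / 3.68 = 0.1884 hr⁻¹
C(t) = C₀ e^(−kt) = 7.601 × e^(−0.1884 × 11.0) = 7.601 × e^(−2.072) = 7.601 × 0.1259 ≈ 0.957 mg/L

0.957 mg/L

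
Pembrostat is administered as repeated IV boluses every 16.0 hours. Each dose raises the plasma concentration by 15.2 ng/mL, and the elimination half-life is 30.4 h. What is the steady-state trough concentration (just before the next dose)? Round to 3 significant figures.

k = ln 2 / 30.4 = 0.02280 h⁻¹
Fraction remaining after one interval: e^(−kτ) = e^(−0.02280 × 16.0) = 0.6943
R = 1 / (1 − 0.6943) = 3.271
Css,max = 15.2 × 3.271 = 49.73 ng/mL
Css,min = Css,max × e^(−kτ) = 49.73 × 0.6943 ≈ 34.5 ng/mL

34.5 ng/mL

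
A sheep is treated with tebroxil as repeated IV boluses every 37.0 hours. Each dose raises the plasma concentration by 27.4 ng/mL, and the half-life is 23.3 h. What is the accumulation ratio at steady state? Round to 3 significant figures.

k = ln 2 / 23.3 = 0.02975 h⁻¹
Fraction remaining after one interval: e^(−kτ) = e^(−0.02975 × 37.0) = 0.3326
R = 1 / (1 − 0.3326) = 1 / 0.6674 ≈ 1.50

1.50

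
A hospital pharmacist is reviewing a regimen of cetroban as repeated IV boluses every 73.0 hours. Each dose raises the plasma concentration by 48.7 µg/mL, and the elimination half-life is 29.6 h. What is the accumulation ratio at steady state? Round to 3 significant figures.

k = ln 2 / 29.6 = 0.02342 h⁻¹
Fraction remaining after one interval: e^(−kτ) = e^(−0.02342 × 73.0) = 0.1810
R = 1 / (1 − 0.1810) = 1 / 0.8190 ≈ 1.22

1.22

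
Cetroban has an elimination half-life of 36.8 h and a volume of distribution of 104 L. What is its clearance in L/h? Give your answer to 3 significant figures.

1.96 L/h

k = ln 2 / t½ = ln 2 / 36.8 = 0.01884 h⁻¹
CL = k · V = 0.01884 × 104 ≈ 1.96 L/h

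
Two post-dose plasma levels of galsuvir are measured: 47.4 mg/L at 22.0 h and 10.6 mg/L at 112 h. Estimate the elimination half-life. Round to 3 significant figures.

41.7 hours

k = ln(C₁/C₂) / (t₂ − t₁) = ln(47.4/10.6) / (112 − 22.0)
  = 1.498 / 90.00 = 0.01664 h⁻¹
t½ = ln 2 / k = ln 2 / 0.01664 ≈ 41.7 hours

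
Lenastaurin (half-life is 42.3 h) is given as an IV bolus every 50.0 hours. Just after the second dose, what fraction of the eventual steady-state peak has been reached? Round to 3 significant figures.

0.806

k = ln 2 / 42.3 = 0.01639 h⁻¹
f_n = 1 − e^(−nkτ) = 1 − e^(−2 × 0.01639 × 50.0) = 1 − e^(−1.639) = 1 − 0.1942 ≈ 0.806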